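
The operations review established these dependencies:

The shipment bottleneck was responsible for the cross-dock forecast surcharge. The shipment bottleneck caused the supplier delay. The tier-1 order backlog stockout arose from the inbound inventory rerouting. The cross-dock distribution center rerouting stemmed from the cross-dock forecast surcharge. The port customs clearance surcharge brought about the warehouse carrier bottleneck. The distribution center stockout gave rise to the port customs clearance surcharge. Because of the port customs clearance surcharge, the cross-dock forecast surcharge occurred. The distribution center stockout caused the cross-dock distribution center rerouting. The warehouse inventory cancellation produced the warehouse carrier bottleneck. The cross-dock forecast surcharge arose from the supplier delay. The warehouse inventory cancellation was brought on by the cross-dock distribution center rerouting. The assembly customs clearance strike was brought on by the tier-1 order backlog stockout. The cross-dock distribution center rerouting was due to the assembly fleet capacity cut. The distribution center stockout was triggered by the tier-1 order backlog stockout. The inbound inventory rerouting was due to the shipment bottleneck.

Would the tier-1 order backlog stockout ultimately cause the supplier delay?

The tier-1 order backlog stockout leads to the assembly customs clearance strike, the distribution center stockout, the port customs clearance surcharge, the cross-dock forecast surcharge, the cross-dock distribution center rerouting, the warehouse inventory cancellation, the warehouse carrier bottleneck; the supplier delay is not among them.

No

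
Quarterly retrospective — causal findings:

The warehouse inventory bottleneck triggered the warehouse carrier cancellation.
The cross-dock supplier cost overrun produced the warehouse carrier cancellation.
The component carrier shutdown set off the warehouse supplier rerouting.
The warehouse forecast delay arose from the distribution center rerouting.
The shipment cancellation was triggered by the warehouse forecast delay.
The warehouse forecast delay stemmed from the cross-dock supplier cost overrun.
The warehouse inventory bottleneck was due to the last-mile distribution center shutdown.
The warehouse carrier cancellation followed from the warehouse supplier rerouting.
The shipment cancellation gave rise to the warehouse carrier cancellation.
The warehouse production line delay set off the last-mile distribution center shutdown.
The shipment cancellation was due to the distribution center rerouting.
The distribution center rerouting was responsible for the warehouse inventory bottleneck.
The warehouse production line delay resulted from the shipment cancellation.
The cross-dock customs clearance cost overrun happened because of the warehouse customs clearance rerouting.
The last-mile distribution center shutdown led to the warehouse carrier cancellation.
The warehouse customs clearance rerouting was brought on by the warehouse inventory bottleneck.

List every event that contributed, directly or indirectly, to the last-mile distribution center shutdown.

Immediate cause of the last-mile distribution center shutdown: the warehouse production line delay.
Further upstream: the cross-dock supplier cost overrun, the distribution center rerouting, the warehouse forecast delay, the shipment cancellation.

the cross-dock supplier cost overrun, the distribution center rerouting, the shipment cancellation, the warehouse forecast delay, the warehouse production line delay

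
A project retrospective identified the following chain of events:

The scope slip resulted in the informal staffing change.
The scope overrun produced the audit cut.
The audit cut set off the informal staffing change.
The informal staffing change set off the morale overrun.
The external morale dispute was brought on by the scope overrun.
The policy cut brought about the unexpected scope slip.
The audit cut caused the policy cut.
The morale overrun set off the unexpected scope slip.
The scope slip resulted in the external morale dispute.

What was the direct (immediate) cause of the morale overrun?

Upstream contributors include the scope overrun, the audit cut, the scope slip, but only the informal staffing change feeds directly into the morale overrun.

the informal staffing change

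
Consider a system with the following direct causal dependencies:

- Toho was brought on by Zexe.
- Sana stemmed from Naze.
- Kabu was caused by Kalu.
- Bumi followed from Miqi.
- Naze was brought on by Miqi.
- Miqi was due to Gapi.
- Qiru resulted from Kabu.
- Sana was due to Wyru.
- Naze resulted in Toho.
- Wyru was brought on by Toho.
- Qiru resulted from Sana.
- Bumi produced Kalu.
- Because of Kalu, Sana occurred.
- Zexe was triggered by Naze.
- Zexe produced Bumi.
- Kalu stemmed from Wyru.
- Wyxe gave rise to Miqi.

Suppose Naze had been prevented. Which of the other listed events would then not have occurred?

Downstream of Naze: Zexe, Bumi, Toho, Wyru, Kalu, Sana, Kabu, Qiru.
Of those, still caused via another path: Bumi, Kalu, Sana, Kabu, Qiru.
The remainder have no surviving cause.

Toho, Wyru, Zexe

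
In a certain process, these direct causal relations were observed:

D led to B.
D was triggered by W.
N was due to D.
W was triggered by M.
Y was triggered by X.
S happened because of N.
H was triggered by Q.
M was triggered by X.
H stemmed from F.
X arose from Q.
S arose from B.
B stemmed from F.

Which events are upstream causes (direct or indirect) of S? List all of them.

Immediate causes of S: B, N.
Further upstream: Q, X, M, F, W, D.

B, D, F, M, N, Q, W, X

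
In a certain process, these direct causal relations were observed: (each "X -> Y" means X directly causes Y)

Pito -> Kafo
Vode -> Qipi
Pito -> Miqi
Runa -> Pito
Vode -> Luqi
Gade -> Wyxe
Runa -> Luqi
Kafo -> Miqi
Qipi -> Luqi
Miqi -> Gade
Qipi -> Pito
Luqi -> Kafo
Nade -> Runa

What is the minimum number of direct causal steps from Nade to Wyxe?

5

Shortest chain: Nade → Runa → Pito → Miqi → Gade → Wyxe.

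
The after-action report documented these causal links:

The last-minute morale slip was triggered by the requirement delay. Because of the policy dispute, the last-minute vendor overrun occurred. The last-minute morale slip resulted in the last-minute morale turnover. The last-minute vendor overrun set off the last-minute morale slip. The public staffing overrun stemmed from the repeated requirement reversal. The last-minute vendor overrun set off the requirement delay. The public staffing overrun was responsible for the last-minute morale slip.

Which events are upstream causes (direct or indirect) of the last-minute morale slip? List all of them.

the last-minute vendor overrun, the policy dispute, the public staffing overrun, the repeated requirement reversal, the requirement delay

Immediate causes of the last-minute morale slip: the last-minute vendor overrun, the requirement delay, the public staffing overrun.
Further upstream: the repeated requirement reversal, the policy dispute.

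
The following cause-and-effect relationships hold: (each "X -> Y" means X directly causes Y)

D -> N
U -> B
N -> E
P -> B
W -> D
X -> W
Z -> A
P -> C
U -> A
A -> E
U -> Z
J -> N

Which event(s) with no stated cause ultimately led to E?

J, U, X

Tracing upstream from E: E ← N ← J.
A separate upstream branch: E ← N ← D ← W ← X.
A separate upstream branch: E ← A ← U.
Each of those chain origins has no stated cause.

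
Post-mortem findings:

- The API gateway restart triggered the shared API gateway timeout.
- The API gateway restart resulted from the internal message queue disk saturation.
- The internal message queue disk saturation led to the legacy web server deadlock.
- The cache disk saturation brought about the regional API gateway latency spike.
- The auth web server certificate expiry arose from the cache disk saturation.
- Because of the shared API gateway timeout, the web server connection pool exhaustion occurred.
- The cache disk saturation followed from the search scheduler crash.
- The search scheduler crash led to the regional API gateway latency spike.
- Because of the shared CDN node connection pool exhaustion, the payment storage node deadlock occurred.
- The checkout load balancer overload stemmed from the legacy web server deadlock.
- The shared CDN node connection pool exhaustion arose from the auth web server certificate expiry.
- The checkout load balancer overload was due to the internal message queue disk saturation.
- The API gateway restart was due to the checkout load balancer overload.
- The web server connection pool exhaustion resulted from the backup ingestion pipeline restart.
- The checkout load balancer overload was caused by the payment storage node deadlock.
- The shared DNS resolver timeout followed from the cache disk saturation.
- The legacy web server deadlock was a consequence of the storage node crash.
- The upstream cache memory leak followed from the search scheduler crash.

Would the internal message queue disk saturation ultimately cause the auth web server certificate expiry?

The internal message queue disk saturation leads to the legacy web server deadlock, the checkout load balancer overload, the API gateway restart, the shared API gateway timeout, the web server connection pool exhaustion; the auth web server certificate expiry is not among them.

No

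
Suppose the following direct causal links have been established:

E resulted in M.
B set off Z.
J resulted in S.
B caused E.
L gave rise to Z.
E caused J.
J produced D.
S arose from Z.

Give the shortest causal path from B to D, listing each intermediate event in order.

B → E → J → D

B → E
E → J
J → D
Length: 3 steps.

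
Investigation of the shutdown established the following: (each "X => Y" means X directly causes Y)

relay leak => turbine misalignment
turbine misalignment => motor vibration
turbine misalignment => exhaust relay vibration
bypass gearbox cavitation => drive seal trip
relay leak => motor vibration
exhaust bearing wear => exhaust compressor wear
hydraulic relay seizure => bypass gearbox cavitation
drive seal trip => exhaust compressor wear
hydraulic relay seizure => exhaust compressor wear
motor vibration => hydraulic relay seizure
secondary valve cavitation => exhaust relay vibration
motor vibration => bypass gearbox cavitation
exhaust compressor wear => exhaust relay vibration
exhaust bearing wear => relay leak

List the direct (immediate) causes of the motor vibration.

Upstream contributors include the exhaust bearing wear, but only the relay leak, the turbine misalignment feed directly into the motor vibration.

the relay leak, the turbine misalignment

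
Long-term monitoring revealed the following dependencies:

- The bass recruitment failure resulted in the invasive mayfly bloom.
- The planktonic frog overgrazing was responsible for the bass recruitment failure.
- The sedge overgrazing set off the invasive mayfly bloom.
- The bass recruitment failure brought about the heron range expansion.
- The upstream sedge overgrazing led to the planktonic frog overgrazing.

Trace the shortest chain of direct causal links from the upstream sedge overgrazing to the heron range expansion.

the upstream sedge overgrazing → the planktonic frog overgrazing → the bass recruitment failure → the heron range expansion

the upstream sedge overgrazing → the planktonic frog overgrazing
the planktonic frog overgrazing → the bass recruitment failure
the bass recruitment failure → the heron range expansion
Length: 3 steps.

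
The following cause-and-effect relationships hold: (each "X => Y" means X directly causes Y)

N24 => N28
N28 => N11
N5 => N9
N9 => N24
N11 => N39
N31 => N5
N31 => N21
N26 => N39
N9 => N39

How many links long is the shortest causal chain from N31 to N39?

3

Shortest chain: N31 → N5 → N9 → N39.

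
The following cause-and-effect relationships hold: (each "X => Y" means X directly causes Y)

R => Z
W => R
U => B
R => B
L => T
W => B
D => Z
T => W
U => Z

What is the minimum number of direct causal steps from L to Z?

4

Shortest chain: L → T → W → R → Z.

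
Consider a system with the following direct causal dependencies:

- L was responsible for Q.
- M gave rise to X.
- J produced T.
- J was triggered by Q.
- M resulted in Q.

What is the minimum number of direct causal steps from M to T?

Shortest chain: M → Q → J → T.

3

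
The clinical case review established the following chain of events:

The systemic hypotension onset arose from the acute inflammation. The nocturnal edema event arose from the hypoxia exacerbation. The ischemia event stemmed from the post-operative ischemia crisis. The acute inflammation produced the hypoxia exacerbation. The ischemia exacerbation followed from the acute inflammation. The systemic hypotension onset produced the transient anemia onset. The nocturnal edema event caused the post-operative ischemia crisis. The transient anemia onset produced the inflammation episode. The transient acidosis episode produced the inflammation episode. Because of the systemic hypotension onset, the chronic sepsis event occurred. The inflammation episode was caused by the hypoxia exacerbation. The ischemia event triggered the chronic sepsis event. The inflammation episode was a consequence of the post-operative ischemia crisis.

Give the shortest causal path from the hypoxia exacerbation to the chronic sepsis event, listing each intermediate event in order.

the hypoxia exacerbation → the nocturnal edema event → the post-operative ischemia crisis → the ischemia event → the chronic sepsis event

the hypoxia exacerbation → the nocturnal edema event
the nocturnal edema event → the post-operative ischemia crisis
the post-operative ischemia crisis → the ischemia event
the ischemia event → the chronic sepsis event
Length: 4 steps.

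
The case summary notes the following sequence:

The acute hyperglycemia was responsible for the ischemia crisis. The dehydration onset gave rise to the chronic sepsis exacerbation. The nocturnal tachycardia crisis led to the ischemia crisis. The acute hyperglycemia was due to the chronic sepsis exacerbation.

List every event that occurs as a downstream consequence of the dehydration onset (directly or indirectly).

the acute hyperglycemia, the chronic sepsis exacerbation, the ischemia crisis

Direct effects: the chronic sepsis exacerbation.
2 steps out: the acute hyperglycemia.
3 steps out: the ischemia crisis.
Not reachable from it: the nocturnal tachycardia crisis.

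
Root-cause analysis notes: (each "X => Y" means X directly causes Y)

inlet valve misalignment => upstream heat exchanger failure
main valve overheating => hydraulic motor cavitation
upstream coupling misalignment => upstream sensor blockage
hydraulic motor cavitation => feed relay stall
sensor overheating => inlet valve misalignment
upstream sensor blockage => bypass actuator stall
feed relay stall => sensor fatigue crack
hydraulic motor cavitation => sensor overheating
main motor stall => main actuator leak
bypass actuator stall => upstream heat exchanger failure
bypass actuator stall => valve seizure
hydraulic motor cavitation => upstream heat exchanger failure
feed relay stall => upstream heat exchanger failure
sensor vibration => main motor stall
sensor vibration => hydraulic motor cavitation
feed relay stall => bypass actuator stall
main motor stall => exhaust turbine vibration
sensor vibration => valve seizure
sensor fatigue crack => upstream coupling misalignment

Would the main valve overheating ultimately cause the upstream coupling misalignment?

There is a causal chain: the main valve overheating → the hydraulic motor cavitation → the feed relay stall → the sensor fatigue crack → the upstream coupling misalignment.

Yes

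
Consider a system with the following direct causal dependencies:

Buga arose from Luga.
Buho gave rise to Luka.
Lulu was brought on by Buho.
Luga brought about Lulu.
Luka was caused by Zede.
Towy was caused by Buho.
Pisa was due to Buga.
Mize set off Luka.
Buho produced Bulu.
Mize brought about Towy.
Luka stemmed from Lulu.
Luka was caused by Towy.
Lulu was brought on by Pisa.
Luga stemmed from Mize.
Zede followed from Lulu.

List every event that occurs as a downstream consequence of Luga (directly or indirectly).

Direct effects: Buga, Lulu.
2 steps out: Pisa, Zede, Luka.
Not reachable from it: Buho, Mize, Bulu, Towy.

Buga, Luka, Lulu, Pisa, Zede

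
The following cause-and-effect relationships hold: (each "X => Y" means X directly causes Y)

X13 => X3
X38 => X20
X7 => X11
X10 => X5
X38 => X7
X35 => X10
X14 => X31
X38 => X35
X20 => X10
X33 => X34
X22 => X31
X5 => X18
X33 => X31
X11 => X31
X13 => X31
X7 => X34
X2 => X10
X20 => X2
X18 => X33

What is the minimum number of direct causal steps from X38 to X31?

3

Shortest chain: X38 → X7 → X11 → X31.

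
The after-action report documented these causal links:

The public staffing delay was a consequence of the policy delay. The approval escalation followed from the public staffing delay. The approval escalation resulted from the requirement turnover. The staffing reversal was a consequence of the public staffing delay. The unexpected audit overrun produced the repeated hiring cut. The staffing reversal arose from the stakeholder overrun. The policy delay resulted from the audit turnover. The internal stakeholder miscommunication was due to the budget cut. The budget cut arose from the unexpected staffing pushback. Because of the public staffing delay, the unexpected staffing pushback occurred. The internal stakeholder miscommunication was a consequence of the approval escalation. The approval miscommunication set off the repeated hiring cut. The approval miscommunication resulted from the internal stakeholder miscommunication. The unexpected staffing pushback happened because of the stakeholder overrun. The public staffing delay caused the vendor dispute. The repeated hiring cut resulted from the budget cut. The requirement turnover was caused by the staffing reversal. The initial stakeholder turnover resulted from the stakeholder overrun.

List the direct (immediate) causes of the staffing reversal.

the public staffing delay, the stakeholder overrun

Upstream contributors include the audit turnover, the policy delay, but only the public staffing delay, the stakeholder overrun feed directly into the staffing reversal.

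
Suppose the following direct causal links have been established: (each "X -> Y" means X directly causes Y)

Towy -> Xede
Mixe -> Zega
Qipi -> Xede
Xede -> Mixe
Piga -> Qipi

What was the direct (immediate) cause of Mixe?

Upstream contributors include Piga, Qipi, Towy, but only Xede feeds directly into Mixe.

Xede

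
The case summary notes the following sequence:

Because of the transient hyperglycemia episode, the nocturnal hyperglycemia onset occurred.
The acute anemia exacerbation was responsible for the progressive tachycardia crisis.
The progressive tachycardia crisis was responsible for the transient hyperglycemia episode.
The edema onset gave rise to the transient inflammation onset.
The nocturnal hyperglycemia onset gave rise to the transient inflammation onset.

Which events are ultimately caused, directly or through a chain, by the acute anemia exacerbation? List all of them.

Direct effects: the progressive tachycardia crisis.
2 steps out: the transient hyperglycemia episode.
3 steps out: the nocturnal hyperglycemia onset.
4 steps out: the transient inflammation onset.
Not reachable from it: the edema onset.

the nocturnal hyperglycemia onset, the progressive tachycardia crisis, the transient hyperglycemia episode, the transient inflammation onset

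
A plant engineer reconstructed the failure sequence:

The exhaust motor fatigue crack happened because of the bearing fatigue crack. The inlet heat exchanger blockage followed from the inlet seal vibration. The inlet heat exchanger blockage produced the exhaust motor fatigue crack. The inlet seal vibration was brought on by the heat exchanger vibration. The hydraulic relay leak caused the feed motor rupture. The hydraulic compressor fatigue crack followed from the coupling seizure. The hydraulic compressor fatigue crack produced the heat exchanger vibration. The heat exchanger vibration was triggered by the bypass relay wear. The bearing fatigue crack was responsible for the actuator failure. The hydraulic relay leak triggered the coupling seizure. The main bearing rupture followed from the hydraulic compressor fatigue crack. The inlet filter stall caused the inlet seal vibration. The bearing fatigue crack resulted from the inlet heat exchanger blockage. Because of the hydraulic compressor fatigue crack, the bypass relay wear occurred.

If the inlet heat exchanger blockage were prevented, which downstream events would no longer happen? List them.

the actuator failure, the bearing fatigue crack, the exhaust motor fatigue crack

Downstream of the inlet heat exchanger blockage: the bearing fatigue crack, the actuator failure, the exhaust motor fatigue crack.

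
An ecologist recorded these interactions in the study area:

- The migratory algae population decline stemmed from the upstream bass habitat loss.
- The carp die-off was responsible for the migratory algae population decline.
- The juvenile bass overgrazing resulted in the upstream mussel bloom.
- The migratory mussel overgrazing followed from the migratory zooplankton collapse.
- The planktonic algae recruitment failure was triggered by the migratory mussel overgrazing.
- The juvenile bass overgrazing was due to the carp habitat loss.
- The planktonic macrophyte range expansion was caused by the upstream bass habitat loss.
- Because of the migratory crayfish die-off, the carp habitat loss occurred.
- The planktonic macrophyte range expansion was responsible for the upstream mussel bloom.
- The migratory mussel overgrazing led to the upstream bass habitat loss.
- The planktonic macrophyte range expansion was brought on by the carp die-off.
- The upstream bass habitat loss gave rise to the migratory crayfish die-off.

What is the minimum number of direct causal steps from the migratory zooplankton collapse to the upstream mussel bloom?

Shortest chain: the migratory zooplankton collapse → the migratory mussel overgrazing → the upstream bass habitat loss → the planktonic macrophyte range expansion → the upstream mussel bloom.

4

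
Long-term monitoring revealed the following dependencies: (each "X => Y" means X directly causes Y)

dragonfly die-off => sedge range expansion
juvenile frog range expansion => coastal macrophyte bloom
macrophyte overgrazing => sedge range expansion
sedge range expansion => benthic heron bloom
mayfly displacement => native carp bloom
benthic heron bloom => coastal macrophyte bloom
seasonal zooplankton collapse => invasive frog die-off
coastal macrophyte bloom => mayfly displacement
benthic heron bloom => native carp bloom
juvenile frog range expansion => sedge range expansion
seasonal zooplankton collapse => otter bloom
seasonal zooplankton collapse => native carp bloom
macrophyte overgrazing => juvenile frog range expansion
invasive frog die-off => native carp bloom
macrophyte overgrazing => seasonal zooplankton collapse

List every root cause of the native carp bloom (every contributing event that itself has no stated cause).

Tracing upstream from the native carp bloom: the native carp bloom ← the seasonal zooplankton collapse ← the macrophyte overgrazing.
A separate upstream branch: the native carp bloom ← the benthic heron bloom ← the sedge range expansion ← the dragonfly die-off.
Each of those chain origins has no stated cause.

the dragonfly die-off, the macrophyte overgrazing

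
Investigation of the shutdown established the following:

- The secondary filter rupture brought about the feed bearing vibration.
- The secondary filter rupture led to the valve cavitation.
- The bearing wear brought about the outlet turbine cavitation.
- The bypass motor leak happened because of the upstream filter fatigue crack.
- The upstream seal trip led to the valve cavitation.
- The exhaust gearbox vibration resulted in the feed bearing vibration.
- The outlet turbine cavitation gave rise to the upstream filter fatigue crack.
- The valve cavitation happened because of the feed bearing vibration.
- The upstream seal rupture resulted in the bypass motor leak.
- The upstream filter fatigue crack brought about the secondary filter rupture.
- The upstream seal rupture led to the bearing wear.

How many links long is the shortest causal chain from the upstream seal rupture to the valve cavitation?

Shortest chain: the upstream seal rupture → the bearing wear → the outlet turbine cavitation → the upstream filter fatigue crack → the secondary filter rupture → the valve cavitation.

5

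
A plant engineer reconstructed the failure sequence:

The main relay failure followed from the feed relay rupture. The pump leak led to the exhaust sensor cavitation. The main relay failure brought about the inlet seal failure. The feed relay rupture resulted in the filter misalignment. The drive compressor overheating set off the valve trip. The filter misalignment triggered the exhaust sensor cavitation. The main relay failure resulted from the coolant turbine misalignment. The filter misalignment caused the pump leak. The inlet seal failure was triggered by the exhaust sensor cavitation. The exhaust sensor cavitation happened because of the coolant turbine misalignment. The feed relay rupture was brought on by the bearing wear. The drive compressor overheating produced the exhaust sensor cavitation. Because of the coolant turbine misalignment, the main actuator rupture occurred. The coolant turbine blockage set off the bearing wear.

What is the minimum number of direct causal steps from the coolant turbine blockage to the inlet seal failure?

Shortest chain: the coolant turbine blockage → the bearing wear → the feed relay rupture → the main relay failure → the inlet seal failure.

4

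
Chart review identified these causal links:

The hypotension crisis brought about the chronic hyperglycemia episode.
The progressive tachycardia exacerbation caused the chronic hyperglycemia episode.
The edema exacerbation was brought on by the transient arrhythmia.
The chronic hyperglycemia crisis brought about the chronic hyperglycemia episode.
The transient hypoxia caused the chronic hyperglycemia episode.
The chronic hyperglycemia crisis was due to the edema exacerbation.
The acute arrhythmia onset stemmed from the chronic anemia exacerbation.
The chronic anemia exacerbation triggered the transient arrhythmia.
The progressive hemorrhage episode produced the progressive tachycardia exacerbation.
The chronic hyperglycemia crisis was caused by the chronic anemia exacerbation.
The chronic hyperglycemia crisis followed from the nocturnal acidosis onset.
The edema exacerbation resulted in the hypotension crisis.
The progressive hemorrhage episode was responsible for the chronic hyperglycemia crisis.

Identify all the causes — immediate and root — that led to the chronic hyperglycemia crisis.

the chronic anemia exacerbation, the edema exacerbation, the nocturnal acidosis onset, the progressive hemorrhage episode, the transient arrhythmia

Immediate causes of the chronic hyperglycemia crisis: the chronic anemia exacerbation, the edema exacerbation, the nocturnal acidosis onset, the progressive hemorrhage episode.
Further upstream: the transient arrhythmia.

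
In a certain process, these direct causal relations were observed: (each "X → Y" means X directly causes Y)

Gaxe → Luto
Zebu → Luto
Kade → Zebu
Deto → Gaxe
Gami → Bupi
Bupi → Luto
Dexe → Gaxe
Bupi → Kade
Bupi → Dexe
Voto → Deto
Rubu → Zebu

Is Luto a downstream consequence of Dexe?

Yes

There is a causal chain: Dexe → Gaxe → Luto.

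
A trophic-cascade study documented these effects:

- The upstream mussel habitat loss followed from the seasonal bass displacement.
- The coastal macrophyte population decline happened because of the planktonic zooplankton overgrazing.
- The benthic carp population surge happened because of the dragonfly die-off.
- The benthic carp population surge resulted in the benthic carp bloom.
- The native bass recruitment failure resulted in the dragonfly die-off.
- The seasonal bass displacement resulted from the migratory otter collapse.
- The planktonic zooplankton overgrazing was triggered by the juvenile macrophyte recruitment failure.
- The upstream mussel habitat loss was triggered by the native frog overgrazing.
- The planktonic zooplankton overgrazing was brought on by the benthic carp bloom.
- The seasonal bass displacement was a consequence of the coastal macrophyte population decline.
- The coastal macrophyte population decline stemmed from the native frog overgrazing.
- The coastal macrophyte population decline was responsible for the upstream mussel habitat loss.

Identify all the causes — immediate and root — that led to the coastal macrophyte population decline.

the benthic carp bloom, the benthic carp population surge, the dragonfly die-off, the juvenile macrophyte recruitment failure, the native bass recruitment failure, the native frog overgrazing, the planktonic zooplankton overgrazing

Immediate causes of the coastal macrophyte population decline: the native frog overgrazing, the planktonic zooplankton overgrazing.
Further upstream: the native bass recruitment failure, the dragonfly die-off, the benthic carp population surge, the benthic carp bloom, the juvenile macrophyte recruitment failure.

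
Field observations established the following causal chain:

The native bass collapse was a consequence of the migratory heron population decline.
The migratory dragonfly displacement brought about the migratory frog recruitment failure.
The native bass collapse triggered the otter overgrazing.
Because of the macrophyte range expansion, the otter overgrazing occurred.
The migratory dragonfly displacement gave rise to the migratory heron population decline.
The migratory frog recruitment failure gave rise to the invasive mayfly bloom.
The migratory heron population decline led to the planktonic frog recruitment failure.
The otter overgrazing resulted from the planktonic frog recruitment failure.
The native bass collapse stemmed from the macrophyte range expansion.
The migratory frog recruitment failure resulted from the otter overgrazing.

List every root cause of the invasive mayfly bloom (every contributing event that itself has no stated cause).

the macrophyte range expansion, the migratory dragonfly displacement

Tracing upstream from the invasive mayfly bloom: the invasive mayfly bloom ← the migratory frog recruitment failure ← the migratory dragonfly displacement.
A separate upstream branch: the invasive mayfly bloom ← the migratory frog recruitment failure ← the otter overgrazing ← the macrophyte range expansion.
Each of those chain origins has no stated cause.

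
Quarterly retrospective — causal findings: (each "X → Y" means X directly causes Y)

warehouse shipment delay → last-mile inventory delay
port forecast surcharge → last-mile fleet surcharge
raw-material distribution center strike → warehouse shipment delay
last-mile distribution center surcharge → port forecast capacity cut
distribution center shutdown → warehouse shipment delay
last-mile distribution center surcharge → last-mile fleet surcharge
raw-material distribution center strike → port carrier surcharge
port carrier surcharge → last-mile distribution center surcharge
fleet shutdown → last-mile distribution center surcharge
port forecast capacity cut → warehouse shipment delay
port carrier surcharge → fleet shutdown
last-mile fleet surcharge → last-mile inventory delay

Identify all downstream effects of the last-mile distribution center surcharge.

Direct effects: the last-mile fleet surcharge, the port forecast capacity cut.
2 steps out: the warehouse shipment delay, the last-mile inventory delay.
Not reachable from it: the raw-material distribution center strike, the distribution center shutdown, the port carrier surcharge, the fleet shutdown, the port forecast surcharge.

the last-mile fleet surcharge, the last-mile inventory delay, the port forecast capacity cut, the warehouse shipment delay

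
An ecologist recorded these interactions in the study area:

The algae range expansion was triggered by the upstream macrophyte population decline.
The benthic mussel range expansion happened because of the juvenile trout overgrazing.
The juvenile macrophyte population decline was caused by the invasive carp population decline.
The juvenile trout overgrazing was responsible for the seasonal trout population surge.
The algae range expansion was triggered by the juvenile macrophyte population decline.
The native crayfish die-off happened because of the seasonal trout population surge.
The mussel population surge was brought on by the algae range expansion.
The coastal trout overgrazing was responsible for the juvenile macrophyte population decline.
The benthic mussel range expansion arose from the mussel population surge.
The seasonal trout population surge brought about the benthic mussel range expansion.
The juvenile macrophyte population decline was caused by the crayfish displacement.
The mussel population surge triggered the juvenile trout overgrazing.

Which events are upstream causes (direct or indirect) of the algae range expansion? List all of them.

the coastal trout overgrazing, the crayfish displacement, the invasive carp population decline, the juvenile macrophyte population decline, the upstream macrophyte population decline

Immediate causes of the algae range expansion: the upstream macrophyte population decline, the juvenile macrophyte population decline.
Further upstream: the coastal trout overgrazing, the crayfish displacement, the invasive carp population decline.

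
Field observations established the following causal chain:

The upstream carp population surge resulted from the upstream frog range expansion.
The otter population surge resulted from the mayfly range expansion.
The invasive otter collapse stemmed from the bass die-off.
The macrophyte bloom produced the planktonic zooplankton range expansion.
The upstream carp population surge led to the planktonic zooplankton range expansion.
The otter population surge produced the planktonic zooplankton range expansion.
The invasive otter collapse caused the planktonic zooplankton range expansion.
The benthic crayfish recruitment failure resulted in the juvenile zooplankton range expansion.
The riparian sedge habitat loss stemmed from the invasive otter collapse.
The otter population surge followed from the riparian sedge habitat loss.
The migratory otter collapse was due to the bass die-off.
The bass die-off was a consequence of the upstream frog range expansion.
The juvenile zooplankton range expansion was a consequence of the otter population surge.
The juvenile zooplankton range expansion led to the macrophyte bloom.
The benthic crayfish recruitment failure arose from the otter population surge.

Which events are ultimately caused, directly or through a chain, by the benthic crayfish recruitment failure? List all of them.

the juvenile zooplankton range expansion, the macrophyte bloom, the planktonic zooplankton range expansion

Direct effects: the juvenile zooplankton range expansion.
2 steps out: the macrophyte bloom.
3 steps out: the planktonic zooplankton range expansion.
Not reachable from it: the upstream frog range expansion, the bass die-off, the invasive otter collapse, the riparian sedge habitat loss, the otter population surge, the migratory otter collapse, the upstream carp population surge, the mayfly range expansion.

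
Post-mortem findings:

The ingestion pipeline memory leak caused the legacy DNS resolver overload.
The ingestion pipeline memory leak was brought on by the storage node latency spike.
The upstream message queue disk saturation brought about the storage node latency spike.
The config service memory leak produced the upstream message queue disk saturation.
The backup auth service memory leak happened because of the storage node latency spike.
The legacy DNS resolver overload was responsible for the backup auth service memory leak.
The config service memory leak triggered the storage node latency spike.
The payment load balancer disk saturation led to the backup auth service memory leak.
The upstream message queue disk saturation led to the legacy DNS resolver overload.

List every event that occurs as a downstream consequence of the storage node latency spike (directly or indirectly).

Direct effects: the ingestion pipeline memory leak, the backup auth service memory leak.
2 steps out: the legacy DNS resolver overload.
Not reachable from it: the config service memory leak, the upstream message queue disk saturation, the payment load balancer disk saturation.

the backup auth service memory leak, the ingestion pipeline memory leak, the legacy DNS resolver overload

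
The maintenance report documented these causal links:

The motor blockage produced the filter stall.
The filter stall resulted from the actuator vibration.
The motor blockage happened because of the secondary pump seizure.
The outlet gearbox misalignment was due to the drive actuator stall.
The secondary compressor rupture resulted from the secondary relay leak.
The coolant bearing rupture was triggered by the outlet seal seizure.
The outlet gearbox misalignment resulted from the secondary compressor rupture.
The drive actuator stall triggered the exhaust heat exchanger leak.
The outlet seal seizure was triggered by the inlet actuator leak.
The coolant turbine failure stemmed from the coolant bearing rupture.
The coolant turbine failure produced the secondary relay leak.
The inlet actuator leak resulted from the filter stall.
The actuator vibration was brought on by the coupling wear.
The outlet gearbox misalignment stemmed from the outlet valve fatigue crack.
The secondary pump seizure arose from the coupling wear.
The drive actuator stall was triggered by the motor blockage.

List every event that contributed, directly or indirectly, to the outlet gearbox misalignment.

the actuator vibration, the coolant bearing rupture, the coolant turbine failure, the coupling wear, the drive actuator stall, the filter stall, the inlet actuator leak, the motor blockage, the outlet seal seizure, the outlet valve fatigue crack, the secondary compressor rupture, the secondary pump seizure, the secondary relay leak

Immediate causes of the outlet gearbox misalignment: the drive actuator stall, the outlet valve fatigue crack, the secondary compressor rupture.
Further upstream: the coupling wear, the secondary pump seizure, the motor blockage, the actuator vibration, the filter stall, the inlet actuator leak, the outlet seal seizure, the coolant bearing rupture, the coolant turbine failure, the secondary relay leak.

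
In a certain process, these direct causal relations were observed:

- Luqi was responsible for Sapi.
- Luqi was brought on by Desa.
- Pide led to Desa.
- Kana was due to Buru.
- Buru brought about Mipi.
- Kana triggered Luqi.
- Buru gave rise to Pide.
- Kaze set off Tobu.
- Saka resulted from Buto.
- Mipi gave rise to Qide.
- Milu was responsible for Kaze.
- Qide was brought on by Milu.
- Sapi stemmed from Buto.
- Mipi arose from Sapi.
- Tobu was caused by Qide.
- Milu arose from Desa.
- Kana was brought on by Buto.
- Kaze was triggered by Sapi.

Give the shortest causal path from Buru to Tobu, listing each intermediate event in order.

Buru → Mipi → Qide → Tobu

Buru → Mipi
Mipi → Qide
Qide → Tobu
Length: 3 steps.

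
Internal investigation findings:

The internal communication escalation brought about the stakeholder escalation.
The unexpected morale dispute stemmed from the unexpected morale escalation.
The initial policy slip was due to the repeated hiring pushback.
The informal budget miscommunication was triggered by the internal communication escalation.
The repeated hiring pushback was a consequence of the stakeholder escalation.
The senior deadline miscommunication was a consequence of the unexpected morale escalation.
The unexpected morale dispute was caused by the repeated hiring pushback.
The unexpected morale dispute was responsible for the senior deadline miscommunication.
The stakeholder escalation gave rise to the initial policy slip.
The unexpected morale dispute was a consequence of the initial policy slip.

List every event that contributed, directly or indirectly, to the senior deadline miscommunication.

Immediate causes of the senior deadline miscommunication: the unexpected morale escalation, the unexpected morale dispute.
Further upstream: the internal communication escalation, the stakeholder escalation, the repeated hiring pushback, the initial policy slip.

the initial policy slip, the internal communication escalation, the repeated hiring pushback, the stakeholder escalation, the unexpected morale dispute, the unexpected morale escalation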